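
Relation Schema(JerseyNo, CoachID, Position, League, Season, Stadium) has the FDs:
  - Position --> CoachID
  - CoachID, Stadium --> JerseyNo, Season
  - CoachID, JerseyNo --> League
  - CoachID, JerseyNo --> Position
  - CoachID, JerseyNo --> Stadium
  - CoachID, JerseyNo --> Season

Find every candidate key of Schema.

{CoachID, JerseyNo}, {CoachID, Stadium}, {JerseyNo, Position}, {Position, Stadium}

Closure of {CoachID, JerseyNo} is {CoachID, JerseyNo, League, Position, Season, Stadium}, the whole schema; {CoachID, JerseyNo} is a candidate key.
Closure of {CoachID, Stadium} is {CoachID, JerseyNo, League, Position, Season, Stadium}, the whole schema; {CoachID, Stadium} is a candidate key.
Closure of {JerseyNo, Position} is {CoachID, JerseyNo, League, Position, Season, Stadium}, the whole schema; {JerseyNo, Position} is a candidate key.
Closure of {Position, Stadium} is {CoachID, JerseyNo, League, Position, Season, Stadium}, the whole schema; {Position, Stadium} is a candidate key.
Any other superkey properly contains one of these, so there are no further candidate keys.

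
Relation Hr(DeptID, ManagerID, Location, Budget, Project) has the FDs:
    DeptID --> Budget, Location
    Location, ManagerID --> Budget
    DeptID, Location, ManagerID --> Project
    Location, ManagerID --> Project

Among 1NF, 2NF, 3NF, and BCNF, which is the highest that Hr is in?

1NF

Candidate key: {DeptID, ManagerID}. Prime attributes: {DeptID, ManagerID}.
DeptID --> Budget, Location breaks BCNF: {DeptID}⁺ = {Budget, DeptID, Location}, so {DeptID} is not a superkey.
DeptID --> Budget, Location determines the non-prime attributes {Budget, Location} from a non-superkey — 3NF is violated.
The proper key subset {DeptID} of {DeptID, ManagerID} determines non-prime {Budget, Location}, so the relation is not even in 2NF.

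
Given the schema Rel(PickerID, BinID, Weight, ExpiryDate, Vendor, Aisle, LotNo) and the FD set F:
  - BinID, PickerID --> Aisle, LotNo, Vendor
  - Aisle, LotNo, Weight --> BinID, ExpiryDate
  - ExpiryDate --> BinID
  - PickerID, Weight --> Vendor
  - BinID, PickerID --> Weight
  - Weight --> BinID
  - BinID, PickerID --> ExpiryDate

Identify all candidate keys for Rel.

{BinID, PickerID}, {ExpiryDate, PickerID}, {PickerID, Weight}

Attributes never on any right-hand side: {PickerID} — every candidate key must contain it.
{BinID, PickerID} is a candidate key since {BinID, PickerID}⁺ = {Aisle, BinID, ExpiryDate, LotNo, PickerID, Vendor, Weight} covers every attribute.
{ExpiryDate, PickerID} is a candidate key since {ExpiryDate, PickerID}⁺ = {Aisle, BinID, ExpiryDate, LotNo, PickerID, Vendor, Weight} covers every attribute.
{PickerID, Weight} is a candidate key since {PickerID, Weight}⁺ = {Aisle, BinID, ExpiryDate, LotNo, PickerID, Vendor, Weight} covers every attribute.
Any other superkey properly contains one of these, so there are no further candidate keys.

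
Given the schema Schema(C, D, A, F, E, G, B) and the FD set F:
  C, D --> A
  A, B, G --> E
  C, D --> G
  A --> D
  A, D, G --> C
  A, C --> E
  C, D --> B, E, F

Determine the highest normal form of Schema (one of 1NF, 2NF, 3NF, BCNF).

Candidate keys: {A, C}, {A, G}, {C, D}. Prime attributes: {A, C, D, G}.
For A --> D we have {A}⁺ = {A, D}; {A} is not a superkey, so BCNF fails.
Its right-hand attributes {D} are all prime, as are those of every other non-superkey FD — the relation is in 3NF.

3NF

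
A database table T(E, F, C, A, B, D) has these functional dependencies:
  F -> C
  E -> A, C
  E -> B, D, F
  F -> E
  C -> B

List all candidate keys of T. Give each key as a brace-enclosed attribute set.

{E}, {F}

{E}⁺ = {A, B, C, D, E, F} — all of the relation — so {E} is a candidate key.
{F}⁺ = {A, B, C, D, E, F} — all of the relation — so {F} is a candidate key.
Any other superkey properly contains one of these, so there are no further candidate keys.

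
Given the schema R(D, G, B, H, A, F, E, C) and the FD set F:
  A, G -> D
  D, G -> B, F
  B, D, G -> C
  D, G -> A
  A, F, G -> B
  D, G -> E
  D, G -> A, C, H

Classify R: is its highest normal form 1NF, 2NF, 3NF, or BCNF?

Candidate keys: {A, G}, {D, G}. Prime attributes: {A, D, G}.
The left-hand side of every FD is a superkey, so BCNF is satisfied.

BCNF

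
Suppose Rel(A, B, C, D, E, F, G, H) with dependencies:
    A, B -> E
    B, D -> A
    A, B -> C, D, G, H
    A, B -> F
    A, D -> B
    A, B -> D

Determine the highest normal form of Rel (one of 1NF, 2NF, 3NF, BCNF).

Candidate keys: {A, B}, {A, D}, {B, D}. Prime attributes: {A, B, D}.
Each dependency's left side is a superkey — BCNF holds.

BCNF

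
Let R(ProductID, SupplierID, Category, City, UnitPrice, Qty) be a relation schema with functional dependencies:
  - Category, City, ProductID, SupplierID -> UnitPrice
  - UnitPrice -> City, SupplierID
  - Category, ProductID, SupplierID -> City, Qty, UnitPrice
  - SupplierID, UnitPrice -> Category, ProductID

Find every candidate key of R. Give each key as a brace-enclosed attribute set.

{UnitPrice}⁺ = {Category, City, ProductID, Qty, SupplierID, UnitPrice} — all of the relation — so {UnitPrice} is a candidate key.
{Category, ProductID, SupplierID}⁺ = {Category, City, ProductID, Qty, SupplierID, UnitPrice} — all of the relation — so {Category, ProductID, SupplierID} is a candidate key.
These are minimal and exhaustive — every other superkey contains one of them.

{Category, ProductID, SupplierID}, {UnitPrice}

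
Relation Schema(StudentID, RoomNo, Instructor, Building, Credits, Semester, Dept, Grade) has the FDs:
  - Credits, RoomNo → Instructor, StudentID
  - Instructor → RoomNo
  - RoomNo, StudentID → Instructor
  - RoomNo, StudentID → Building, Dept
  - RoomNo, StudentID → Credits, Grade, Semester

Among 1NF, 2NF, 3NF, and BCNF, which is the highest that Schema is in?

Candidate keys: {Credits, Instructor}, {Credits, RoomNo}, {Instructor, StudentID}, {RoomNo, StudentID}. Prime attributes: {Credits, Instructor, RoomNo, StudentID}.
Instructor → RoomNo breaks BCNF: {Instructor}⁺ = {Instructor, RoomNo}, so {Instructor} is not a superkey.
Since {RoomNo} ⊆ prime attributes and every other non-superkey FD also has a prime right side, the schema is in 3NF.

3NF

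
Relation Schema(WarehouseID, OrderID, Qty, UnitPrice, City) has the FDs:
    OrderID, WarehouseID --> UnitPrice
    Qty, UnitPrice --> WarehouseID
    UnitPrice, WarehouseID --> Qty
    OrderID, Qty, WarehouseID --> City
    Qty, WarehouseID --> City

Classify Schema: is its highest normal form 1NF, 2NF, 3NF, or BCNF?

Candidate keys: {OrderID, Qty, UnitPrice}, {OrderID, WarehouseID}. Prime attributes: {OrderID, Qty, UnitPrice, WarehouseID}.
Qty, UnitPrice --> WarehouseID: {Qty, UnitPrice}⁺ = {City, Qty, UnitPrice, WarehouseID}, which is not all of the attributes, so the left side is not a superkey — BCNF is violated.
Qty, WarehouseID --> City has non-prime {City} on the right and a non-superkey on the left, so 3NF fails.
{Qty, UnitPrice} is a proper subset of the key {OrderID, Qty, UnitPrice}, and {Qty, UnitPrice}⁺ contains the non-prime attribute {City} — a partial dependency, so 2NF is violated.

1NF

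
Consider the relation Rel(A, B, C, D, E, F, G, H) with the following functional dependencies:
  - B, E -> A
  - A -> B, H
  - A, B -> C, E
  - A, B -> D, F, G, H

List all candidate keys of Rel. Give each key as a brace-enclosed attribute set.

{A}⁺ = {A, B, C, D, E, F, G, H} — all of the relation — so {A} is a candidate key.
{B, E}⁺ = {A, B, C, D, E, F, G, H} — all of the relation — so {B, E} is a candidate key.
No proper subset of any of these is a key, and no other minimal superkey exists.

{A}, {B, E}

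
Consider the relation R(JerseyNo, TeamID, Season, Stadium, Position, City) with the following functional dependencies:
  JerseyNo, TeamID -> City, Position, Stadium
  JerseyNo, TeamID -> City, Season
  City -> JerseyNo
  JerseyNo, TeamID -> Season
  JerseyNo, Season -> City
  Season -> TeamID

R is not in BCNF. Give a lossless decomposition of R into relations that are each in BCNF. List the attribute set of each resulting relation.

{City, JerseyNo}; {City, Position, Season, Stadium}; {Season, TeamID}

Candidate keys of the original relation: {City, Season}, {City, TeamID}, {JerseyNo, Season}, {JerseyNo, TeamID}.
Within {City, JerseyNo, Position, Season, Stadium, TeamID}: {City}⁺ ∩ {City, JerseyNo, Position, Season, Stadium, TeamID} = {City, JerseyNo}, not the whole set, so City -> JerseyNo violates BCNF; decompose into {City, JerseyNo} and {City, Position, Season, Stadium, TeamID}.
{City, JerseyNo} is in BCNF.
Within {City, Position, Season, Stadium, TeamID}: {Season}⁺ ∩ {City, Position, Season, Stadium, TeamID} = {Season, TeamID}, not the whole set, so Season -> TeamID violates BCNF; decompose into {Season, TeamID} and {City, Position, Season, Stadium}.
{Season, TeamID} is in BCNF.
{City, Position, Season, Stadium} is in BCNF.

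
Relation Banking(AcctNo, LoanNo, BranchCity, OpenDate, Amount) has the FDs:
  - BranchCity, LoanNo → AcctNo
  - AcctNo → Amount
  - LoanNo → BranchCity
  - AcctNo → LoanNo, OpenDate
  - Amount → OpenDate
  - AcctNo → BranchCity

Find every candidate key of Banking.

Closure of {AcctNo} is {AcctNo, Amount, BranchCity, LoanNo, OpenDate}, the whole schema; {AcctNo} is a candidate key.
Closure of {LoanNo} is {AcctNo, Amount, BranchCity, LoanNo, OpenDate}, the whole schema; {LoanNo} is a candidate key.
No proper subset of any of these is a key, and no other minimal superkey exists.

{AcctNo}, {LoanNo}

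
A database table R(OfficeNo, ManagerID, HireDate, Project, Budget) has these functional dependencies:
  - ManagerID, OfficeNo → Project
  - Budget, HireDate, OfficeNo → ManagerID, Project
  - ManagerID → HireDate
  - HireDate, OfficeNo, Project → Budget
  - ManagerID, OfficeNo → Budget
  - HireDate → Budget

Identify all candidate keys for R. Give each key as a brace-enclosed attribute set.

No FD produces {OfficeNo}, so it must be in every candidate key.
{HireDate, OfficeNo}⁺ = {Budget, HireDate, ManagerID, OfficeNo, Project} — all of the relation — so {HireDate, OfficeNo} is a candidate key.
{ManagerID, OfficeNo}⁺ = {Budget, HireDate, ManagerID, OfficeNo, Project} — all of the relation — so {ManagerID, OfficeNo} is a candidate key.
Any other superkey properly contains one of these, so there are no further candidate keys.

{HireDate, OfficeNo}, {ManagerID, OfficeNo}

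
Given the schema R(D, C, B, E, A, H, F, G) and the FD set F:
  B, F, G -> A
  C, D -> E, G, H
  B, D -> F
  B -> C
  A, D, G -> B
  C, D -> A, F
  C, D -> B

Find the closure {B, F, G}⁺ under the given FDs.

{A, B, C, F, G}

Start with {B, F, G}.
B, F, G -> A applies; add {A} → now {A, B, F, G}.
B -> C applies; add {C} → now {A, B, C, F, G}.
No further FD applies.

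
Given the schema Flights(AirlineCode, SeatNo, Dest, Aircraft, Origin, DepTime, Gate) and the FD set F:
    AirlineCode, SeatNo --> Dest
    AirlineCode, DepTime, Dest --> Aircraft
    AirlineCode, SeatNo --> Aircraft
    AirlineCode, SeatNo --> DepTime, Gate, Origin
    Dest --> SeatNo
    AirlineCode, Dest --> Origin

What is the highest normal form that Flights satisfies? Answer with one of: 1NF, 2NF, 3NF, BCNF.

Candidate keys: {AirlineCode, Dest}, {AirlineCode, SeatNo}. Prime attributes: {AirlineCode, Dest, SeatNo}.
Dest --> SeatNo: {Dest}⁺ = {Dest, SeatNo}, which is not all of the attributes, so the left side is not a superkey — BCNF is violated.
Its right-hand attributes {SeatNo} are all prime, as are those of every other non-superkey FD — the relation is in 3NF.

3NF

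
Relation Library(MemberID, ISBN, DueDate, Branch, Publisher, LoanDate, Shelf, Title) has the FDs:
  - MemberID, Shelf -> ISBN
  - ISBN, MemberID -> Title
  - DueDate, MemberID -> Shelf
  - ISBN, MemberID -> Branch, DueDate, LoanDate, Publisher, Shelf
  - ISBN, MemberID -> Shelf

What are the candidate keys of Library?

{DueDate, MemberID}, {ISBN, MemberID}, {MemberID, Shelf}

Attributes never on any right-hand side: {MemberID} — every candidate key must contain it.
{DueDate, MemberID} is a candidate key since {DueDate, MemberID}⁺ = {Branch, DueDate, ISBN, LoanDate, MemberID, Publisher, Shelf, Title} covers every attribute.
{ISBN, MemberID} is a candidate key since {ISBN, MemberID}⁺ = {Branch, DueDate, ISBN, LoanDate, MemberID, Publisher, Shelf, Title} covers every attribute.
{MemberID, Shelf} is a candidate key since {MemberID, Shelf}⁺ = {Branch, DueDate, ISBN, LoanDate, MemberID, Publisher, Shelf, Title} covers every attribute.
No proper subset of any of these is a key, and no other minimal superkey exists.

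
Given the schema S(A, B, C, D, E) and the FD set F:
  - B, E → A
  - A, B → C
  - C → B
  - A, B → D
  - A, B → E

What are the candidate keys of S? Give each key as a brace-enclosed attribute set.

{A, B}, {A, C}, {B, E}, {C, E}

{A, B} is a candidate key since {A, B}⁺ = {A, B, C, D, E} covers every attribute.
{A, C} is a candidate key since {A, C}⁺ = {A, B, C, D, E} covers every attribute.
{B, E} is a candidate key since {B, E}⁺ = {A, B, C, D, E} covers every attribute.
{C, E} is a candidate key since {C, E}⁺ = {A, B, C, D, E} covers every attribute.
These are minimal and exhaustive — every other superkey contains one of them.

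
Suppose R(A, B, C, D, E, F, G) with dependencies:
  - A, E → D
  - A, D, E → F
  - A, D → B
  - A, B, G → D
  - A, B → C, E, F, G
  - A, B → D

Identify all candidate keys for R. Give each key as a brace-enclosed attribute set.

{A, B}, {A, D}, {A, E}

No FD produces {A}, so it must be in every candidate key.
{A, B} is a candidate key since {A, B}⁺ = {A, B, C, D, E, F, G} covers every attribute.
{A, D} is a candidate key since {A, D}⁺ = {A, B, C, D, E, F, G} covers every attribute.
{A, E} is a candidate key since {A, E}⁺ = {A, B, C, D, E, F, G} covers every attribute.
No proper subset of any of these is a key, and no other minimal superkey exists.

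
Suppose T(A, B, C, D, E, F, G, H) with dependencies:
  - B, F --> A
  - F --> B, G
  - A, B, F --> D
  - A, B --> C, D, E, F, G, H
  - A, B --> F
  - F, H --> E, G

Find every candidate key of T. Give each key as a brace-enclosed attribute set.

{F}⁺ = {A, B, C, D, E, F, G, H} — all of the relation — so {F} is a candidate key.
{A, B}⁺ = {A, B, C, D, E, F, G, H} — all of the relation — so {A, B} is a candidate key.
No proper subset of any of these is a key, and no other minimal superkey exists.

{A, B}, {F}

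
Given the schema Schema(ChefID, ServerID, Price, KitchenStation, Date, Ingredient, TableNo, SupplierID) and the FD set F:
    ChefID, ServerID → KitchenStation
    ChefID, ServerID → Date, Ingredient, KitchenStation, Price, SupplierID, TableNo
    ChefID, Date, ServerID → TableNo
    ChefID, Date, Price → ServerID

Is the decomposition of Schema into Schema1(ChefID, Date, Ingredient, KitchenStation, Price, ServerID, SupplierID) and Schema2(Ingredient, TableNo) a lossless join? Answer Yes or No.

Common attributes: {Ingredient}; their closure is {Ingredient}.
Neither Schema1 nor Schema2 is contained in that closure, so the decomposition is lossy.

No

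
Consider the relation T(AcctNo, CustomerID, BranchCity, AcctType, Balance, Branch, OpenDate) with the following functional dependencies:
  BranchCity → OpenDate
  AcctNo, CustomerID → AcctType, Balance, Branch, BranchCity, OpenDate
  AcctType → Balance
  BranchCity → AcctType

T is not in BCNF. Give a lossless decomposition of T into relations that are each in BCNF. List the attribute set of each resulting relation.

{AcctNo, Branch, BranchCity, CustomerID}; {AcctType, Balance}; {AcctType, BranchCity, OpenDate}

Candidate key of the original relation: {AcctNo, CustomerID}.
Within {AcctNo, AcctType, Balance, Branch, BranchCity, CustomerID, OpenDate}: {BranchCity}⁺ ∩ {AcctNo, AcctType, Balance, Branch, BranchCity, CustomerID, OpenDate} = {AcctType, Balance, BranchCity, OpenDate}, not the whole set, so BranchCity → AcctType, Balance, OpenDate violates BCNF; decompose into {AcctType, Balance, BranchCity, OpenDate} and {AcctNo, Branch, BranchCity, CustomerID}.
Within {AcctType, Balance, BranchCity, OpenDate}: {AcctType}⁺ ∩ {AcctType, Balance, BranchCity, OpenDate} = {AcctType, Balance}, not the whole set, so AcctType → Balance violates BCNF; decompose into {AcctType, Balance} and {AcctType, BranchCity, OpenDate}.
{AcctType, Balance}: every determinant is a superkey — BCNF.
{AcctType, BranchCity, OpenDate}: every determinant is a superkey — BCNF.
{AcctNo, Branch, BranchCity, CustomerID}: every determinant is a superkey — BCNF.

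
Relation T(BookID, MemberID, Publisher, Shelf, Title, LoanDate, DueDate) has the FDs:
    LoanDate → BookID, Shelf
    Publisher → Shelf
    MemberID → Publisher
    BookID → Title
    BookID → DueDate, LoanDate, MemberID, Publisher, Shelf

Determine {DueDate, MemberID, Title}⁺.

{DueDate, MemberID, Publisher, Shelf, Title}

Start with {DueDate, MemberID, Title}.
MemberID → Publisher applies; add {Publisher} → now {DueDate, MemberID, Publisher, Title}.
Publisher → Shelf applies; add {Shelf} → now {DueDate, MemberID, Publisher, Shelf, Title}.
No further FD applies.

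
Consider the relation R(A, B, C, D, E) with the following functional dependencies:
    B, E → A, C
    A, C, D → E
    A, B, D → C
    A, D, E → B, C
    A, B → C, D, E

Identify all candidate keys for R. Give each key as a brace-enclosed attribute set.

{A, B}, {A, C, D}, {A, D, E}, {B, E}

{A, B}⁺ = {A, B, C, D, E}, which is every attribute, so {A, B} is a candidate key.
{B, E}⁺ = {A, B, C, D, E}, which is every attribute, so {B, E} is a candidate key.
{A, C, D}⁺ = {A, B, C, D, E}, which is every attribute, so {A, C, D} is a candidate key.
{A, D, E}⁺ = {A, B, C, D, E}, which is every attribute, so {A, D, E} is a candidate key.
Any other superkey properly contains one of these, so there are no further candidate keys.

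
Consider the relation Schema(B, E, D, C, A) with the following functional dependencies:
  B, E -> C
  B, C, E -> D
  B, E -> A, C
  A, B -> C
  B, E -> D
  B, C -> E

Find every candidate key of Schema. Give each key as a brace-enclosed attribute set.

Attributes never on any right-hand side: {B} — every candidate key must contain it.
{A, B} is a candidate key since {A, B}⁺ = {A, B, C, D, E} covers every attribute.
{B, C} is a candidate key since {B, C}⁺ = {A, B, C, D, E} covers every attribute.
{B, E} is a candidate key since {B, E}⁺ = {A, B, C, D, E} covers every attribute.
No proper subset of any of these is a key, and no other minimal superkey exists.

{A, B}, {B, C}, {B, E}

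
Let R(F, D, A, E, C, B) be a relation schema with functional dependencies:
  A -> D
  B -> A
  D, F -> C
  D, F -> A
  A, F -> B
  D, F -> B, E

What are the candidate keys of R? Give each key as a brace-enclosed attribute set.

{A, F}, {B, F}, {D, F}

{F} never appears on the right of any FD, so every key must include it.
{A, F}⁺ = {A, B, C, D, E, F}, which is every attribute, so {A, F} is a candidate key.
{B, F}⁺ = {A, B, C, D, E, F}, which is every attribute, so {B, F} is a candidate key.
{D, F}⁺ = {A, B, C, D, E, F}, which is every attribute, so {D, F} is a candidate key.
These are minimal and exhaustive — every other superkey contains one of them.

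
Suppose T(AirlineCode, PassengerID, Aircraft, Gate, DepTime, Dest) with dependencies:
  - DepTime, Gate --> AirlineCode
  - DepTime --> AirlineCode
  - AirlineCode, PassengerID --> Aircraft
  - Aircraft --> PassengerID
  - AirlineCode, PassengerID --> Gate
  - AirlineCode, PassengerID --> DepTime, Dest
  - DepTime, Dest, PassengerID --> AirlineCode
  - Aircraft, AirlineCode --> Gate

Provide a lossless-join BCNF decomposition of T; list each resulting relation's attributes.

Candidate keys of the original relation: {Aircraft, AirlineCode}, {Aircraft, DepTime}, {AirlineCode, PassengerID}, {DepTime, PassengerID}.
In {Aircraft, AirlineCode, DepTime, Dest, Gate, PassengerID}, {DepTime, Gate} is not a superkey ({DepTime, Gate}⁺ restricted to this set is {AirlineCode, DepTime, Gate}), so split on DepTime, Gate --> AirlineCode into {AirlineCode, DepTime, Gate} and {Aircraft, DepTime, Dest, Gate, PassengerID}.
In {AirlineCode, DepTime, Gate}, {DepTime} is not a superkey ({DepTime}⁺ restricted to this set is {AirlineCode, DepTime}), so split on DepTime --> AirlineCode into {AirlineCode, DepTime} and {DepTime, Gate}.
{AirlineCode, DepTime}: every determinant is a superkey — BCNF.
{DepTime, Gate}: every determinant is a superkey — BCNF.
In {Aircraft, DepTime, Dest, Gate, PassengerID}, {Aircraft} is not a superkey ({Aircraft}⁺ restricted to this set is {Aircraft, PassengerID}), so split on Aircraft --> PassengerID into {Aircraft, PassengerID} and {Aircraft, DepTime, Dest, Gate}.
{Aircraft, PassengerID}: every determinant is a superkey — BCNF.
{Aircraft, DepTime, Dest, Gate}: every determinant is a superkey — BCNF.

{Aircraft, DepTime, Dest, Gate}; {Aircraft, PassengerID}; {AirlineCode, DepTime}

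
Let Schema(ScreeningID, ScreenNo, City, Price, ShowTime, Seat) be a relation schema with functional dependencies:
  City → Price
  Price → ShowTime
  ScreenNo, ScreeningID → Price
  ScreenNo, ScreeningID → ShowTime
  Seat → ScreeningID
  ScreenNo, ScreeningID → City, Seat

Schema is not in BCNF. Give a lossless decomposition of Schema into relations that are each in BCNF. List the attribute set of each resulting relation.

{City, Price}; {City, ScreenNo, Seat}; {Price, ShowTime}; {ScreeningID, Seat}

Candidate keys of the original relation: {ScreenNo, ScreeningID}, {ScreenNo, Seat}.
{City, Price, ScreenNo, ScreeningID, Seat, ShowTime}: {City} determines {City, Price, ShowTime} here but is not a superkey — split on City → Price, ShowTime, giving {City, Price, ShowTime} and {City, ScreenNo, ScreeningID, Seat}.
{City, Price, ShowTime}: {Price} determines {Price, ShowTime} here but is not a superkey — split on Price → ShowTime, giving {Price, ShowTime} and {City, Price}.
{Price, ShowTime} has no BCNF violation.
{City, Price} has no BCNF violation.
{City, ScreenNo, ScreeningID, Seat}: {Seat} determines {ScreeningID, Seat} here but is not a superkey — split on Seat → ScreeningID, giving {ScreeningID, Seat} and {City, ScreenNo, Seat}.
{ScreeningID, Seat} has no BCNF violation.
{City, ScreenNo, Seat} has no BCNF violation.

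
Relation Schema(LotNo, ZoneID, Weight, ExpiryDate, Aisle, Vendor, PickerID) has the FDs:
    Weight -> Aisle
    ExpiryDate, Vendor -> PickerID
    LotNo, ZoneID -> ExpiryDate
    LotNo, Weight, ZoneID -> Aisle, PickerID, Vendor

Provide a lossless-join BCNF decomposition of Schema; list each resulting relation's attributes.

Candidate key of the original relation: {LotNo, Weight, ZoneID}.
{Aisle, ExpiryDate, LotNo, PickerID, Vendor, Weight, ZoneID}: {Weight} determines {Aisle, Weight} here but is not a superkey — split on Weight -> Aisle, giving {Aisle, Weight} and {ExpiryDate, LotNo, PickerID, Vendor, Weight, ZoneID}.
{Aisle, Weight} has no BCNF violation.
{ExpiryDate, LotNo, PickerID, Vendor, Weight, ZoneID}: {ExpiryDate, Vendor} determines {ExpiryDate, PickerID, Vendor} here but is not a superkey — split on ExpiryDate, Vendor -> PickerID, giving {ExpiryDate, PickerID, Vendor} and {ExpiryDate, LotNo, Vendor, Weight, ZoneID}.
{ExpiryDate, PickerID, Vendor} has no BCNF violation.
{ExpiryDate, LotNo, Vendor, Weight, ZoneID}: {LotNo, ZoneID} determines {ExpiryDate, LotNo, ZoneID} here but is not a superkey — split on LotNo, ZoneID -> ExpiryDate, giving {ExpiryDate, LotNo, ZoneID} and {LotNo, Vendor, Weight, ZoneID}.
{ExpiryDate, LotNo, ZoneID} has no BCNF violation.
{LotNo, Vendor, Weight, ZoneID} has no BCNF violation.

{Aisle, Weight}; {ExpiryDate, LotNo, ZoneID}; {ExpiryDate, PickerID, Vendor}; {LotNo, Vendor, Weight, ZoneID}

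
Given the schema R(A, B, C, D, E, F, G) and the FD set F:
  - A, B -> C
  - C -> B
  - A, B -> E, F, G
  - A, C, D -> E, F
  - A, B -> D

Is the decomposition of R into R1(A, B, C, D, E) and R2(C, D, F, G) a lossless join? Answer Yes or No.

No

Common attributes: {C, D}; their closure is {B, C, D}.
The closure covers neither R1 nor R2 entirely; the join is not lossless.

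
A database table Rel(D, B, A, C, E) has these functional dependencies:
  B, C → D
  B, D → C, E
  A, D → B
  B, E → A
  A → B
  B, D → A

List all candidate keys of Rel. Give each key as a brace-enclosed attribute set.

{A, C}⁺ = {A, B, C, D, E} — all of the relation — so {A, C} is a candidate key.
{A, D}⁺ = {A, B, C, D, E} — all of the relation — so {A, D} is a candidate key.
{B, C}⁺ = {A, B, C, D, E} — all of the relation — so {B, C} is a candidate key.
{B, D}⁺ = {A, B, C, D, E} — all of the relation — so {B, D} is a candidate key.
No proper subset of any of these is a key, and no other minimal superkey exists.

{A, C}, {A, D}, {B, C}, {B, D}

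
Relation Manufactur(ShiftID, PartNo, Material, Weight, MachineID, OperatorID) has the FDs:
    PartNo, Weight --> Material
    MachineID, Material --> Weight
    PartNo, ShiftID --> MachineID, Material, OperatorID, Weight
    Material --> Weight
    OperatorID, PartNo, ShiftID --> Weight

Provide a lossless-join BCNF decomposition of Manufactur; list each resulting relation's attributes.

Candidate key of the original relation: {PartNo, ShiftID}.
In {MachineID, Material, OperatorID, PartNo, ShiftID, Weight}, {PartNo, Weight} is not a superkey ({PartNo, Weight}⁺ restricted to this set is {Material, PartNo, Weight}), so split on PartNo, Weight --> Material into {Material, PartNo, Weight} and {MachineID, OperatorID, PartNo, ShiftID, Weight}.
In {Material, PartNo, Weight}, {Material} is not a superkey ({Material}⁺ restricted to this set is {Material, Weight}), so split on Material --> Weight into {Material, Weight} and {Material, PartNo}.
{Material, Weight} is in BCNF.
{Material, PartNo} is in BCNF.
{MachineID, OperatorID, PartNo, ShiftID, Weight} is in BCNF.

{MachineID, OperatorID, PartNo, ShiftID, Weight}; {Material, PartNo}; {Material, Weight}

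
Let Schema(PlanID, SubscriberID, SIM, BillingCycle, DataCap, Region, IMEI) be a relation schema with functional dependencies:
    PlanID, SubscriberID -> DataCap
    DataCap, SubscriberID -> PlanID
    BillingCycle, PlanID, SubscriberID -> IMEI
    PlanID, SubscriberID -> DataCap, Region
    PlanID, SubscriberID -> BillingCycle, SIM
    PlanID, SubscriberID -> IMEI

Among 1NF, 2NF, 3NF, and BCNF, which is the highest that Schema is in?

Candidate keys: {DataCap, SubscriberID}, {PlanID, SubscriberID}. Prime attributes: {DataCap, PlanID, SubscriberID}.
The left-hand side of every FD is a superkey, so BCNF is satisfied.

BCNF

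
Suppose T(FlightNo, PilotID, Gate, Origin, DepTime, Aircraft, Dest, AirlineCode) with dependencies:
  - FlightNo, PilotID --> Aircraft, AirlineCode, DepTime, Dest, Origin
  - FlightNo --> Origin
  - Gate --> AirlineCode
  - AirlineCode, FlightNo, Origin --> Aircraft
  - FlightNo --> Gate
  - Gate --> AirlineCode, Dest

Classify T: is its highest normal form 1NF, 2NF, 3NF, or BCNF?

1NF

Candidate key: {FlightNo, PilotID}. Prime attributes: {FlightNo, PilotID}.
FlightNo --> Origin breaks BCNF: {FlightNo}⁺ = {Aircraft, AirlineCode, Dest, FlightNo, Gate, Origin}, so {FlightNo} is not a superkey.
Because {Origin} is non-prime and the left side of FlightNo --> Origin is not a superkey, the relation is not in 3NF.
{FlightNo} is a proper subset of the key {FlightNo, PilotID}, and {FlightNo}⁺ contains the non-prime attributes {Aircraft, AirlineCode, Dest, Gate, Origin} — a partial dependency, so 2NF is violated.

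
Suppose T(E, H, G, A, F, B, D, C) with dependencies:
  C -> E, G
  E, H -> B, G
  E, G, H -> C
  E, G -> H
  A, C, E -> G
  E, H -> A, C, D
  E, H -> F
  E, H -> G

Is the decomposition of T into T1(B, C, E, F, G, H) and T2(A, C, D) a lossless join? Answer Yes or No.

Yes

The shared attributes are {C} and {C}⁺ = {A, B, C, D, E, F, G, H}.
This includes all of T1, so the common attributes are a superkey of T1 — the join is lossless.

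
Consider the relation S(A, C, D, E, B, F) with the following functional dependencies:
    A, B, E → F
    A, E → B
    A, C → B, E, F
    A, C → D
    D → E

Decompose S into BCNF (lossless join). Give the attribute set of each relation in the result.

Candidate key of the original relation: {A, C}.
Within {A, B, C, D, E, F}: {A, B, E}⁺ ∩ {A, B, C, D, E, F} = {A, B, E, F}, not the whole set, so A, B, E → F violates BCNF; decompose into {A, B, E, F} and {A, B, C, D, E}.
{A, B, E, F} has no BCNF violation.
Within {A, B, C, D, E}: {A, E}⁺ ∩ {A, B, C, D, E} = {A, B, E}, not the whole set, so A, E → B violates BCNF; decompose into {A, B, E} and {A, C, D, E}.
{A, B, E} has no BCNF violation.
Within {A, C, D, E}: {D}⁺ ∩ {A, C, D, E} = {D, E}, not the whole set, so D → E violates BCNF; decompose into {D, E} and {A, C, D}.
{D, E} has no BCNF violation.
{A, C, D} has no BCNF violation.

{A, B, E, F}; {A, C, D}; {D, E}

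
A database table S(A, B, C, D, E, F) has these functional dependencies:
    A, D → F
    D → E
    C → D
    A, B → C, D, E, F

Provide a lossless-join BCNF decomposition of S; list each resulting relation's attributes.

{A, B, C}; {A, D, F}; {C, D}; {D, E}

Candidate key of the original relation: {A, B}.
{A, B, C, D, E, F}: {A, D} determines {A, D, E, F} here but is not a superkey — split on A, D → E, F, giving {A, D, E, F} and {A, B, C, D}.
{A, D, E, F}: {D} determines {D, E} here but is not a superkey — split on D → E, giving {D, E} and {A, D, F}.
{D, E} is in BCNF.
{A, D, F} is in BCNF.
{A, B, C, D}: {C} determines {C, D} here but is not a superkey — split on C → D, giving {C, D} and {A, B, C}.
{C, D} is in BCNF.
{A, B, C} is in BCNF.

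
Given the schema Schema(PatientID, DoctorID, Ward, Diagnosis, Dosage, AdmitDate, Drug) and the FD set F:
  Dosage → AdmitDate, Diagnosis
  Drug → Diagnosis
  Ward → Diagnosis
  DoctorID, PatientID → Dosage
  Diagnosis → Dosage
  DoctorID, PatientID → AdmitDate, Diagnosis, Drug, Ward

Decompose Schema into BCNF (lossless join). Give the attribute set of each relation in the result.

Candidate key of the original relation: {DoctorID, PatientID}.
Within {AdmitDate, Diagnosis, DoctorID, Dosage, Drug, PatientID, Ward}: {Dosage}⁺ ∩ {AdmitDate, Diagnosis, DoctorID, Dosage, Drug, PatientID, Ward} = {AdmitDate, Diagnosis, Dosage}, not the whole set, so Dosage → AdmitDate, Diagnosis violates BCNF; decompose into {AdmitDate, Diagnosis, Dosage} and {DoctorID, Dosage, Drug, PatientID, Ward}.
{AdmitDate, Diagnosis, Dosage} has no BCNF violation.
Within {DoctorID, Dosage, Drug, PatientID, Ward}: {Drug}⁺ ∩ {DoctorID, Dosage, Drug, PatientID, Ward} = {Dosage, Drug}, not the whole set, so Drug → Dosage violates BCNF; decompose into {Dosage, Drug} and {DoctorID, Drug, PatientID, Ward}.
{Dosage, Drug} has no BCNF violation.
{DoctorID, Drug, PatientID, Ward} has no BCNF violation.

{AdmitDate, Diagnosis, Dosage}; {DoctorID, Drug, PatientID, Ward}; {Dosage, Drug}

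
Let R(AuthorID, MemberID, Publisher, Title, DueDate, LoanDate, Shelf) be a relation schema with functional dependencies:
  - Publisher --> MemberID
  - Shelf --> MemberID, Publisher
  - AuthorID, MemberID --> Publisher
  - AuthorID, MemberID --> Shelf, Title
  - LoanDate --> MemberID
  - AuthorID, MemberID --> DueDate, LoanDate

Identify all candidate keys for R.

{AuthorID, LoanDate}, {AuthorID, MemberID}, {AuthorID, Publisher}, {AuthorID, Shelf}

{AuthorID} never appears on the right of any FD, so every key must include it.
{AuthorID, LoanDate}⁺ = {AuthorID, DueDate, LoanDate, MemberID, Publisher, Shelf, Title}, which is every attribute, so {AuthorID, LoanDate} is a candidate key.
{AuthorID, MemberID}⁺ = {AuthorID, DueDate, LoanDate, MemberID, Publisher, Shelf, Title}, which is every attribute, so {AuthorID, MemberID} is a candidate key.
{AuthorID, Publisher}⁺ = {AuthorID, DueDate, LoanDate, MemberID, Publisher, Shelf, Title}, which is every attribute, so {AuthorID, Publisher} is a candidate key.
{AuthorID, Shelf}⁺ = {AuthorID, DueDate, LoanDate, MemberID, Publisher, Shelf, Title}, which is every attribute, so {AuthorID, Shelf} is a candidate key.
Any other superkey properly contains one of these, so there are no further candidate keys.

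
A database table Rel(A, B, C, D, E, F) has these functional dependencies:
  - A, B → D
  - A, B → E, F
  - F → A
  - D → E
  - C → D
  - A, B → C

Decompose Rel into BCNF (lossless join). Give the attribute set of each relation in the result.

{A, F}; {B, C, F}; {C, D}; {D, E}

Candidate keys of the original relation: {A, B}, {B, F}.
{A, B, C, D, E, F}: {F} determines {A, F} here but is not a superkey — split on F → A, giving {A, F} and {B, C, D, E, F}.
{A, F} has no BCNF violation.
{B, C, D, E, F}: {D} determines {D, E} here but is not a superkey — split on D → E, giving {D, E} and {B, C, D, F}.
{D, E} has no BCNF violation.
{B, C, D, F}: {C} determines {C, D} here but is not a superkey — split on C → D, giving {C, D} and {B, C, F}.
{C, D} has no BCNF violation.
{B, C, F} has no BCNF violation.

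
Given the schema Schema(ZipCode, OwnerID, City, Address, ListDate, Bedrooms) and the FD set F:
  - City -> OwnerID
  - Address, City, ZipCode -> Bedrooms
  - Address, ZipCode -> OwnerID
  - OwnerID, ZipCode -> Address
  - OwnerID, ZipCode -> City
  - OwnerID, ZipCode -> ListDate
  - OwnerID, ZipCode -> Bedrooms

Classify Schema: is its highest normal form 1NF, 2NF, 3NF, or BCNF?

Candidate keys: {Address, ZipCode}, {City, ZipCode}, {OwnerID, ZipCode}. Prime attributes: {Address, City, OwnerID, ZipCode}.
City -> OwnerID breaks BCNF: {City}⁺ = {City, OwnerID}, so {City} is not a superkey.
But every attribute on its right side ({OwnerID}) is prime, and the same holds for every other non-superkey FD, so 3NF still holds.

3NF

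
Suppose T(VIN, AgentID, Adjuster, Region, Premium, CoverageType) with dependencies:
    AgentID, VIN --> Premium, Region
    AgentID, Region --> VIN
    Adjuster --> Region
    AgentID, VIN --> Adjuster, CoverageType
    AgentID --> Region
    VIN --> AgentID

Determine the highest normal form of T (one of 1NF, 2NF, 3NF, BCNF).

Candidate keys: {AgentID}, {VIN}. Prime attributes: {AgentID, VIN}.
For Adjuster --> Region we have {Adjuster}⁺ = {Adjuster, Region}; {Adjuster} is not a superkey, so BCNF fails.
Adjuster --> Region determines the non-prime attribute {Region} from a non-superkey — 3NF is violated.
All keys have size 1, which rules out partial dependencies — 2NF is satisfied.

2NF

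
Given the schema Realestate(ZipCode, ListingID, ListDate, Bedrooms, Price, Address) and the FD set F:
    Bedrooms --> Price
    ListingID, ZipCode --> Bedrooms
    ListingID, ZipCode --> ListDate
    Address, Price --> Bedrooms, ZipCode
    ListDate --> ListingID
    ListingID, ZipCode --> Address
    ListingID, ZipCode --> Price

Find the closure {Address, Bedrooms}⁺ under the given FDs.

Start with {Address, Bedrooms}.
Bedrooms --> Price applies; add {Price} → now {Address, Bedrooms, Price}.
Address, Price --> Bedrooms, ZipCode applies; add {ZipCode} → now {Address, Bedrooms, Price, ZipCode}.
No further FD applies.

{Address, Bedrooms, Price, ZipCode}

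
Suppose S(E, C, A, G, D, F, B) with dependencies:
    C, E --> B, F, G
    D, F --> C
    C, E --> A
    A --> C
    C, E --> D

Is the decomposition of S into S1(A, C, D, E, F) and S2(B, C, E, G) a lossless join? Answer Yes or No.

Common attributes: {C, E}; their closure is {A, B, C, D, E, F, G}.
Since S1 ⊆ {A, B, C, D, E, F, G}, the intersection is a superkey of S1; the decomposition is lossless.

Yes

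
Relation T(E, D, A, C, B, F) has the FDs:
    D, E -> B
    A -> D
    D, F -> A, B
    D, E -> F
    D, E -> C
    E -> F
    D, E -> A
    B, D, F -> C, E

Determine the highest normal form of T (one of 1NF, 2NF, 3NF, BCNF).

3NF

Candidate keys: {A, E}, {A, F}, {D, E}, {D, F}. Prime attributes: {A, D, E, F}.
A -> D: {A}⁺ = {A, D}, which is not all of the attributes, so the left side is not a superkey — BCNF is violated.
Its right-hand attributes {D} are all prime, as are those of every other non-superkey FD — the relation is in 3NF.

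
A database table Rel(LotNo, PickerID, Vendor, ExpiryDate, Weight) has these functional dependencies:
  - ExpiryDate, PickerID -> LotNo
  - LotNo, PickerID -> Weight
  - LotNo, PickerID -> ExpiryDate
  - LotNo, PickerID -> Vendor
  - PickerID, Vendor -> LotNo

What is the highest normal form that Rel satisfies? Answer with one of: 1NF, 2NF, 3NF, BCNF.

BCNF

Candidate keys: {ExpiryDate, PickerID}, {LotNo, PickerID}, {PickerID, Vendor}. Prime attributes: {ExpiryDate, LotNo, PickerID, Vendor}.
Every FD has a superkey on the left, so the relation is in BCNF.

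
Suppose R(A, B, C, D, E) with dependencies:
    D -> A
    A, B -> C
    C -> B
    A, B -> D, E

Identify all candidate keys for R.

{A, B}⁺ = {A, B, C, D, E}, which is every attribute, so {A, B} is a candidate key.
{A, C}⁺ = {A, B, C, D, E}, which is every attribute, so {A, C} is a candidate key.
{B, D}⁺ = {A, B, C, D, E}, which is every attribute, so {B, D} is a candidate key.
{C, D}⁺ = {A, B, C, D, E}, which is every attribute, so {C, D} is a candidate key.
No proper subset of any of these is a key, and no other minimal superkey exists.

{A, B}, {A, C}, {B, D}, {C, D}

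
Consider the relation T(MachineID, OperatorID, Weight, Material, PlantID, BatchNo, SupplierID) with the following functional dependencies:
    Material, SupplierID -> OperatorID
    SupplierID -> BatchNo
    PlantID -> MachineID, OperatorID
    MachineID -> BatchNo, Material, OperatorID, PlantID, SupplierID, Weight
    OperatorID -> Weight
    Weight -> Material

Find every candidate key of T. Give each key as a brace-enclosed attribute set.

{MachineID}⁺ = {BatchNo, MachineID, Material, OperatorID, PlantID, SupplierID, Weight} — all of the relation — so {MachineID} is a candidate key.
{PlantID}⁺ = {BatchNo, MachineID, Material, OperatorID, PlantID, SupplierID, Weight} — all of the relation — so {PlantID} is a candidate key.
Any other superkey properly contains one of these, so there are no further candidate keys.

{MachineID}, {PlantID}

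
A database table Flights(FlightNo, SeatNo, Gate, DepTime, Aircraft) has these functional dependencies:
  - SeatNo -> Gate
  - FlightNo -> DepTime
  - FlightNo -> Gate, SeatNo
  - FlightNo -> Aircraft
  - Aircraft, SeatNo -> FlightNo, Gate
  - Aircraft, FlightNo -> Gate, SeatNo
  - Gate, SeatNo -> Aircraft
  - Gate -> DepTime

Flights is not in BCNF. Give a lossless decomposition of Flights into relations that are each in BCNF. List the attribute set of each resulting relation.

Candidate keys of the original relation: {FlightNo}, {SeatNo}.
{Aircraft, DepTime, FlightNo, Gate, SeatNo}: {Gate} determines {DepTime, Gate} here but is not a superkey — split on Gate -> DepTime, giving {DepTime, Gate} and {Aircraft, FlightNo, Gate, SeatNo}.
{DepTime, Gate} is in BCNF.
{Aircraft, FlightNo, Gate, SeatNo} is in BCNF.

{Aircraft, FlightNo, Gate, SeatNo}; {DepTime, Gate}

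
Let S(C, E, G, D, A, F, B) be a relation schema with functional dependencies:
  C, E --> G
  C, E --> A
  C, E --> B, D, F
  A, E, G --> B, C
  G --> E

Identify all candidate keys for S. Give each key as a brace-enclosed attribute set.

{A, G}, {C, E}, {C, G}

{A, G}⁺ = {A, B, C, D, E, F, G}, which is every attribute, so {A, G} is a candidate key.
{C, E}⁺ = {A, B, C, D, E, F, G}, which is every attribute, so {C, E} is a candidate key.
{C, G}⁺ = {A, B, C, D, E, F, G}, which is every attribute, so {C, G} is a candidate key.
No proper subset of any of these is a key, and no other minimal superkey exists.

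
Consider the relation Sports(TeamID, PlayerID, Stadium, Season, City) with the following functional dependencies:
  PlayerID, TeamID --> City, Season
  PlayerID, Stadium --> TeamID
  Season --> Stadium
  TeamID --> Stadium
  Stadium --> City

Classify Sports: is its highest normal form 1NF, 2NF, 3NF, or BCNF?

Candidate keys: {PlayerID, Season}, {PlayerID, Stadium}, {PlayerID, TeamID}. Prime attributes: {PlayerID, Season, Stadium, TeamID}.
Season --> Stadium breaks BCNF: {Season}⁺ = {City, Season, Stadium}, so {Season} is not a superkey.
Stadium --> City has non-prime {City} on the right and a non-superkey on the left, so 3NF fails.
The proper key subset {Season} of {PlayerID, Season} determines non-prime {City}, so the relation is not even in 2NF.

1NF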